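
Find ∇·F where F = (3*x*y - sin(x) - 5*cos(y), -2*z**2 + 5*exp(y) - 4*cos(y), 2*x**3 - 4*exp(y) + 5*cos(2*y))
3*y + 5*exp(y) + 4*sin(y) - cos(x)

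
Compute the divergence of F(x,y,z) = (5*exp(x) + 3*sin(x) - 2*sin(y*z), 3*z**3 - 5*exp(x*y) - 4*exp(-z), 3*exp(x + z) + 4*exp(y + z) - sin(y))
-5*x*exp(x*y) + 5*exp(x) + 3*exp(x + z) + 4*exp(y + z) + 3*cos(x)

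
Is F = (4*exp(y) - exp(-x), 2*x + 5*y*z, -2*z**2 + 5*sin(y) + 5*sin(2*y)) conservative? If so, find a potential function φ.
No, ∇×F = (-5*y + 5*cos(y) + 10*cos(2*y), 0, 2 - 4*exp(y)) ≠ 0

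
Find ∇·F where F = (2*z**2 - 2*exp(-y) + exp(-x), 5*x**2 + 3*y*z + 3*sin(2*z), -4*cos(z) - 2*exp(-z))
3*z + 4*sin(z) + 2*exp(-z) - exp(-x)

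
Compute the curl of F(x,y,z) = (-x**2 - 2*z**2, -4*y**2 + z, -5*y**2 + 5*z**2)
(-10*y - 1, -4*z, 0)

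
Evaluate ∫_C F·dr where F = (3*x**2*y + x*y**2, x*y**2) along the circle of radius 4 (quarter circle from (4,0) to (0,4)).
-32*pi - 64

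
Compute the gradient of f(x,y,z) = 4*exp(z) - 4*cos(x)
(4*sin(x), 0, 4*exp(z))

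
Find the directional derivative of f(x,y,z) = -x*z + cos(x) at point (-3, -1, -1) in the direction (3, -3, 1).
3*sqrt(19)*(sin(3) + 2)/19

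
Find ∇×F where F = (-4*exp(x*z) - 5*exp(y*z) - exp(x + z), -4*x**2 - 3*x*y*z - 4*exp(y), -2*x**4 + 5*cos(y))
(3*x*y - 5*sin(y), 8*x**3 - 4*x*exp(x*z) - 5*y*exp(y*z) - exp(x + z), -8*x - 3*y*z + 5*z*exp(y*z))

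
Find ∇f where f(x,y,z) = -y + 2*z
(0, -1, 2)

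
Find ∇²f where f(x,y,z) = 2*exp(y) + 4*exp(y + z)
2*exp(y) + 8*exp(y + z)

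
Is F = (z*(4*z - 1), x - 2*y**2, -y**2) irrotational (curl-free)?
No, ∇×F = (-2*y, 8*z - 1, 1)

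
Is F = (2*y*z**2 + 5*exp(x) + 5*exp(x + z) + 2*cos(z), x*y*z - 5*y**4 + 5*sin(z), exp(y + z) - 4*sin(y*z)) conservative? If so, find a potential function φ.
No, ∇×F = (-x*y - 4*z*cos(y*z) + exp(y + z) - 5*cos(z), 4*y*z + 5*exp(x + z) - 2*sin(z), z*(y - 2*z)) ≠ 0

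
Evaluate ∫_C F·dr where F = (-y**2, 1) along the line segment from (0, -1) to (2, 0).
1/3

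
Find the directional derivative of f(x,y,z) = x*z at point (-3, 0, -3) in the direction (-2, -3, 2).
0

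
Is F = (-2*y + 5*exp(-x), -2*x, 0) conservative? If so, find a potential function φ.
Yes, F is conservative. φ = -2*x*y - 5*exp(-x)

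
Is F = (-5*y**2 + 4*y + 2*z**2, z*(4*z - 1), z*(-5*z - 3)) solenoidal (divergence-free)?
No, ∇·F = -10*z - 3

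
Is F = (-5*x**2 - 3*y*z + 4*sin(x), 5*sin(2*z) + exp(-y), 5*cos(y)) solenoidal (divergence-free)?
No, ∇·F = -10*x + 4*cos(x) - exp(-y)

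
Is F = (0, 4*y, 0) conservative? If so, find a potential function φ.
Yes, F is conservative. φ = 2*y**2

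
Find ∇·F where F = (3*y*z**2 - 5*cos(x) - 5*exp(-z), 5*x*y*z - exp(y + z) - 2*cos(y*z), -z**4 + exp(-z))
5*x*z - 4*z**3 + 2*z*sin(y*z) - exp(y + z) + 5*sin(x) - exp(-z)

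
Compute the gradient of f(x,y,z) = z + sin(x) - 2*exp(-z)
(cos(x), 0, 1 + 2*exp(-z))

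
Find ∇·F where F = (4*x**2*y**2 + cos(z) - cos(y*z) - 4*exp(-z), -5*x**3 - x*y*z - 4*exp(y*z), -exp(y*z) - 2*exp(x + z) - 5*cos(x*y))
8*x*y**2 - x*z - y*exp(y*z) - 4*z*exp(y*z) - 2*exp(x + z)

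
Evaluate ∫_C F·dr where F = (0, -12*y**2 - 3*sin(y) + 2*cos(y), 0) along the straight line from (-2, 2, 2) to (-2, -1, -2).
-2*sin(2) - 2*sin(1) - 3*cos(2) + 3*cos(1) + 36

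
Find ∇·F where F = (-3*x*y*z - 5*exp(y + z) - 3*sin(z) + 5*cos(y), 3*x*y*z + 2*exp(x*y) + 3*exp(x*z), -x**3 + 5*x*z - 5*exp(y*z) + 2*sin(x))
3*x*z + 2*x*exp(x*y) + 5*x - 3*y*z - 5*y*exp(y*z)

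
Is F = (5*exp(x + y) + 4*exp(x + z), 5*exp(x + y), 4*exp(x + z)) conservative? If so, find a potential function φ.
Yes, F is conservative. φ = 5*exp(x + y) + 4*exp(x + z)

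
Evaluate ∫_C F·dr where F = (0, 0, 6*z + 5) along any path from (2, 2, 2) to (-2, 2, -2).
-20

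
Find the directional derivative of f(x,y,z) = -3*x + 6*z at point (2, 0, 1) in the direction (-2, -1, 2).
6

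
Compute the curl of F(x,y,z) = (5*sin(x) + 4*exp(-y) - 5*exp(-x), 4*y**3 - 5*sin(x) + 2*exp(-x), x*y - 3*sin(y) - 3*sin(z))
(x - 3*cos(y), -y, -5*cos(x) + 4*exp(-y) - 2*exp(-x))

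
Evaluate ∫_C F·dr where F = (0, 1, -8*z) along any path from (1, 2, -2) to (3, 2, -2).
0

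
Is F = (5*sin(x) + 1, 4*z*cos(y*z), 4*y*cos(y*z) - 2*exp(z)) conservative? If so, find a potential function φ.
Yes, F is conservative. φ = x - 2*exp(z) + 4*sin(y*z) - 5*cos(x)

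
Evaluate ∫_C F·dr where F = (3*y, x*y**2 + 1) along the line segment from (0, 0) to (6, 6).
384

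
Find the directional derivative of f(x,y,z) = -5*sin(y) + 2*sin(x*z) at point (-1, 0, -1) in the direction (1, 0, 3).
-4*sqrt(10)*cos(1)/5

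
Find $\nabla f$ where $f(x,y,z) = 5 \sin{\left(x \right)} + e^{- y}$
(5*cos(x), -exp(-y), 0)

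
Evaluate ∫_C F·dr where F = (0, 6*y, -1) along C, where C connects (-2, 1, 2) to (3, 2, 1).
10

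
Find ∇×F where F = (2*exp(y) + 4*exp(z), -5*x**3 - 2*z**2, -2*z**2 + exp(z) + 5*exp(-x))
(4*z, 4*exp(z) + 5*exp(-x), -15*x**2 - 2*exp(y))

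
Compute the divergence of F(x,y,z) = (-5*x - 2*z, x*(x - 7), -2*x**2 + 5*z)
0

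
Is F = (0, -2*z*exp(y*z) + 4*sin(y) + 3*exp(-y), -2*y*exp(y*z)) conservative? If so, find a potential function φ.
Yes, F is conservative. φ = -2*exp(y*z) - 4*cos(y) - 3*exp(-y)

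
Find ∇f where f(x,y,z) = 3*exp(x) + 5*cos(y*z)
(3*exp(x), -5*z*sin(y*z), -5*y*sin(y*z))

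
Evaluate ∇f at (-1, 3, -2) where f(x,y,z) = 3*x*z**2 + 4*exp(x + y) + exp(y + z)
(12 + 4*exp(2), E + 4*exp(2), E + 12)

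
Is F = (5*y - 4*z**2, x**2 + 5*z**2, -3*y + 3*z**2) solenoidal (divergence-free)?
No, ∇·F = 6*z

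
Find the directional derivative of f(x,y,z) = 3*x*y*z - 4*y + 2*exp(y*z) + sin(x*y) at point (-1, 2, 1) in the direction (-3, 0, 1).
sqrt(10)*(-12 - 3*cos(2) + 2*exp(2))/5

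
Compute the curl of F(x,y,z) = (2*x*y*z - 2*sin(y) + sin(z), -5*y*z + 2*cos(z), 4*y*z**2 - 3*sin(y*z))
(5*y + 4*z**2 - 3*z*cos(y*z) + 2*sin(z), 2*x*y + cos(z), -2*x*z + 2*cos(y))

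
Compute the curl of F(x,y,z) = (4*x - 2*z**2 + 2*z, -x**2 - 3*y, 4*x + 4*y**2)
(8*y, -4*z - 2, -2*x)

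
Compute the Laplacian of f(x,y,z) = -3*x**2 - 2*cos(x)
2*cos(x) - 6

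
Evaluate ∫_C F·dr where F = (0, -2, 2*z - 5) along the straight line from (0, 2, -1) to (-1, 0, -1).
4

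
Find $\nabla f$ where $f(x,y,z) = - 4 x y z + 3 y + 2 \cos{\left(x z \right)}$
(-2*z*(2*y + sin(x*z)), -4*x*z + 3, -2*x*(2*y + sin(x*z)))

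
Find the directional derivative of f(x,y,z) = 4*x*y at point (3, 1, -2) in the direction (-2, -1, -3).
-10*sqrt(14)/7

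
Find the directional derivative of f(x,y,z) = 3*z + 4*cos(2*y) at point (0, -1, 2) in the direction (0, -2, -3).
-sqrt(13)*(9 + 16*sin(2))/13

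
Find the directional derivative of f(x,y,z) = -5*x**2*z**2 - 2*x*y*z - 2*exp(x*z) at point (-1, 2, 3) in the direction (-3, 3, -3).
2*sqrt(3)*(2 - 23*exp(3))*exp(-3)/3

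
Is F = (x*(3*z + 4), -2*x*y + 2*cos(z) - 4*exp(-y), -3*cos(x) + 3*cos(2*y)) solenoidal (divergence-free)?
No, ∇·F = -2*x + 3*z + 4 + 4*exp(-y)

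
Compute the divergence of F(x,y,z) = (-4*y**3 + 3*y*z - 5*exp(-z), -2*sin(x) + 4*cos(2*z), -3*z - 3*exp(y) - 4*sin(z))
-4*cos(z) - 3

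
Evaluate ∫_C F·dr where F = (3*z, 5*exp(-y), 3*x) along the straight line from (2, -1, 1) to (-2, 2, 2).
-18 - 5*exp(-2) + 5*E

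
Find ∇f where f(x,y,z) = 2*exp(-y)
(0, -2*exp(-y), 0)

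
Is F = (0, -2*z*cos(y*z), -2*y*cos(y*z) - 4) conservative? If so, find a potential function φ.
Yes, F is conservative. φ = -4*z - 2*sin(y*z)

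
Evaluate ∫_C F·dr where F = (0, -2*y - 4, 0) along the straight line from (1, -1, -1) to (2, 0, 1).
-3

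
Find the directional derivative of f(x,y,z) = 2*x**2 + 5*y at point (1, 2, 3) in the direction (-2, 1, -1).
-sqrt(6)/2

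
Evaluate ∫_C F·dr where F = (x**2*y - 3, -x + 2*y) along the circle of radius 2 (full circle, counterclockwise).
-8*pi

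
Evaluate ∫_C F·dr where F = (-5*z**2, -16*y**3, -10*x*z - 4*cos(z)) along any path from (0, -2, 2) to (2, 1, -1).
4*sin(1) + 4*sin(2) + 50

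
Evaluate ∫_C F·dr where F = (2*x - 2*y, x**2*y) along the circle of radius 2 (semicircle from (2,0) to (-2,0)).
4*pi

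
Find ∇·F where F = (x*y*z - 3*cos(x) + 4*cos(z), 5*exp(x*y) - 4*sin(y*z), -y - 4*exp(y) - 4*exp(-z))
5*x*exp(x*y) + y*z - 4*z*cos(y*z) + 3*sin(x) + 4*exp(-z)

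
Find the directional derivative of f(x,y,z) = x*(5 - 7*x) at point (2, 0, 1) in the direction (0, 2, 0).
0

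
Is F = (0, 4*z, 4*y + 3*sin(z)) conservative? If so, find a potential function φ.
Yes, F is conservative. φ = 4*y*z - 3*cos(z)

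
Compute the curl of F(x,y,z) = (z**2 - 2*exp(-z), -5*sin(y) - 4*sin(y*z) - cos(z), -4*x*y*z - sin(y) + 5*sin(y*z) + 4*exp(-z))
(-4*x*z + 4*y*cos(y*z) + 5*z*cos(y*z) - sin(z) - cos(y), 4*y*z + 2*z + 2*exp(-z), 0)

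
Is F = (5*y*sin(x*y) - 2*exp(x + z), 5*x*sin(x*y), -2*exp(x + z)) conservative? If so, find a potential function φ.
Yes, F is conservative. φ = -2*exp(x + z) - 5*cos(x*y)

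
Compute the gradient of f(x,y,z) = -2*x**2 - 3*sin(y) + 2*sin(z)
(-4*x, -3*cos(y), 2*cos(z))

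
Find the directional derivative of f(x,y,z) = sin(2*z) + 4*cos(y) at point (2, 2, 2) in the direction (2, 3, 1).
sqrt(14)*(-6*sin(2) + cos(4))/7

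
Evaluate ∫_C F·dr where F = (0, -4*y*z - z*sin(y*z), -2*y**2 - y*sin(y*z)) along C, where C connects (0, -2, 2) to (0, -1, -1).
cos(1) - cos(4) + 18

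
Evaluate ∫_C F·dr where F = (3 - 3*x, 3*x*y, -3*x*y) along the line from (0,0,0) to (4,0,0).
-12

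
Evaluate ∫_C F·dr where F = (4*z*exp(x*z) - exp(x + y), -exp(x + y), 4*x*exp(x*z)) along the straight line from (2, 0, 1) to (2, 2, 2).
-3*(1 - exp(2))*exp(2)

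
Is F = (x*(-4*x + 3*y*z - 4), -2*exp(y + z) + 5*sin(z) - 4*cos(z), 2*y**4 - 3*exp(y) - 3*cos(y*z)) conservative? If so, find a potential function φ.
No, ∇×F = (8*y**3 + 3*z*sin(y*z) - 3*exp(y) + 2*exp(y + z) - 4*sin(z) - 5*cos(z), 3*x*y, -3*x*z) ≠ 0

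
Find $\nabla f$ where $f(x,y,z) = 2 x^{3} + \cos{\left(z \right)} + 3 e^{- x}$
(6*x**2 - 3*exp(-x), 0, -sin(z))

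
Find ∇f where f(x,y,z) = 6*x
(6, 0, 0)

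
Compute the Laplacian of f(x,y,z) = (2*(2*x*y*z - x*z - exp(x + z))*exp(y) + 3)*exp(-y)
(3 - 4*exp(x + y + z))*exp(-y)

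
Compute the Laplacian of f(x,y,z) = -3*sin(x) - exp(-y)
3*sin(x) - exp(-y)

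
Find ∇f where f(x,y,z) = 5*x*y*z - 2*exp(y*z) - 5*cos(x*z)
(5*z*(y + sin(x*z)), z*(5*x - 2*exp(y*z)), 5*x*y + 5*x*sin(x*z) - 2*y*exp(y*z))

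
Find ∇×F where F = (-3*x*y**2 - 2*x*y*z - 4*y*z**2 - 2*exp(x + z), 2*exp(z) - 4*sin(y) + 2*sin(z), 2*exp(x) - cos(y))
(-2*exp(z) + sin(y) - 2*cos(z), -2*x*y - 8*y*z - 2*exp(x) - 2*exp(x + z), 6*x*y + 2*x*z + 4*z**2)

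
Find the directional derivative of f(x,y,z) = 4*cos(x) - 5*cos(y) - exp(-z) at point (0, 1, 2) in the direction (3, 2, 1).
sqrt(14)*(1 + 10*exp(2)*sin(1))*exp(-2)/14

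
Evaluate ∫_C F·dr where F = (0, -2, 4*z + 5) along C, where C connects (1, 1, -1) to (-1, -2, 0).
9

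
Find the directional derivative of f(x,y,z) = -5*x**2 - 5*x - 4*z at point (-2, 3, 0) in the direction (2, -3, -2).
38*sqrt(17)/17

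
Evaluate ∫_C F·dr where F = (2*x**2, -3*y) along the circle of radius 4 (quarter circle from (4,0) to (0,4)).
-200/3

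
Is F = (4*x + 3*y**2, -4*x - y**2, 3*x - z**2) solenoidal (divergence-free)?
No, ∇·F = -2*y - 2*z + 4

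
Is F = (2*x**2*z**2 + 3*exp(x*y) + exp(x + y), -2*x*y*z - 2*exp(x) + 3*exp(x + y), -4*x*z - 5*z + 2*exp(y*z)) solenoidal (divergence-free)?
No, ∇·F = 4*x*z**2 - 2*x*z - 4*x + 3*y*exp(x*y) + 2*y*exp(y*z) + 4*exp(x + y) - 5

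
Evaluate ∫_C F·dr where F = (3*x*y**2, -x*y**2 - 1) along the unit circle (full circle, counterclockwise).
-pi/4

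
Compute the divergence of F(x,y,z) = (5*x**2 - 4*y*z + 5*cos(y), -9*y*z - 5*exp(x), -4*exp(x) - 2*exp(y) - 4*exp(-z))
10*x - 9*z + 4*exp(-z)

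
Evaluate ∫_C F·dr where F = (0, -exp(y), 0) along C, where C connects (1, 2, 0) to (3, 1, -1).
-E + exp(2)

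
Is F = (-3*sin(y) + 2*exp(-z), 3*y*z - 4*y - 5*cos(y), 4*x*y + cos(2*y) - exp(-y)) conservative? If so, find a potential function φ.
No, ∇×F = (4*x - 3*y - 2*sin(2*y) + exp(-y), -4*y - 2*exp(-z), 3*cos(y)) ≠ 0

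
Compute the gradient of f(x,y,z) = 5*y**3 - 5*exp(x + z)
(-5*exp(x + z), 15*y**2, -5*exp(x + z))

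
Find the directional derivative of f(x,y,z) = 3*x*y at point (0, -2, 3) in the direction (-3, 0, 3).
3*sqrt(2)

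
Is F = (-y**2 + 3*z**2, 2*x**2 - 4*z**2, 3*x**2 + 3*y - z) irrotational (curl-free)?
No, ∇×F = (8*z + 3, -6*x + 6*z, 4*x + 2*y)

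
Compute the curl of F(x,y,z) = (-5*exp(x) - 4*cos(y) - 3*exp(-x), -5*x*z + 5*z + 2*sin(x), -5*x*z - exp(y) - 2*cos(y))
(5*x - exp(y) + 2*sin(y) - 5, 5*z, -5*z - 4*sin(y) + 2*cos(x))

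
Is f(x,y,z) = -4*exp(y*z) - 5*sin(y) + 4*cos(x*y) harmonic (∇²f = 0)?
No, ∇²f = -4*x**2*cos(x*y) - 4*y**2*exp(y*z) - 4*y**2*cos(x*y) - 4*z**2*exp(y*z) + 5*sin(y)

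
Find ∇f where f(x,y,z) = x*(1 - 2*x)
(1 - 4*x, 0, 0)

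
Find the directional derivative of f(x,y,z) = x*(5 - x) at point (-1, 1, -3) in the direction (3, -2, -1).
3*sqrt(14)/2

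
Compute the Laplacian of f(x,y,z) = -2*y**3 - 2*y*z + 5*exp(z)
-12*y + 5*exp(z)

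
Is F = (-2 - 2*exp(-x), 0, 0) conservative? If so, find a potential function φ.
Yes, F is conservative. φ = -2*x + 2*exp(-x)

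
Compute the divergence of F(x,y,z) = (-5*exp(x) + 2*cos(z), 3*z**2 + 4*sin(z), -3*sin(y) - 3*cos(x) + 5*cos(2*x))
-5*exp(x)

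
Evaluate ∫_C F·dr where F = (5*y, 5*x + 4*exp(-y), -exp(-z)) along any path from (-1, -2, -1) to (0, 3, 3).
-10 - E - 3*exp(-3) + 4*exp(2)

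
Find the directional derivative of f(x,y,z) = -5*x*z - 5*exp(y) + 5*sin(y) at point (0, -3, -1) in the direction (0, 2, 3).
10*sqrt(13)*(exp(3)*cos(3) - 1)*exp(-3)/13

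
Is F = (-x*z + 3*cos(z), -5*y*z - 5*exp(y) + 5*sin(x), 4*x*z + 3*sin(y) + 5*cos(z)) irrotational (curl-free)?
No, ∇×F = (5*y + 3*cos(y), -x - 4*z - 3*sin(z), 5*cos(x))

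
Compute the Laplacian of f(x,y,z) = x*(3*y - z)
0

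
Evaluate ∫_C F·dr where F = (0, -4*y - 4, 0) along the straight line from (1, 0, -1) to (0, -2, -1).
0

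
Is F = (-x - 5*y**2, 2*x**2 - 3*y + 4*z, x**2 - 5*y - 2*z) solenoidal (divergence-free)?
No, ∇·F = -6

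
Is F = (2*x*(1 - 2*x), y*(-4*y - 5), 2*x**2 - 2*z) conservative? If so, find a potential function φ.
No, ∇×F = (0, -4*x, 0) ≠ 0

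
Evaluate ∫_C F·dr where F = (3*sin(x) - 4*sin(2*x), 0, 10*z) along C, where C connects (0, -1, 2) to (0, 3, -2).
0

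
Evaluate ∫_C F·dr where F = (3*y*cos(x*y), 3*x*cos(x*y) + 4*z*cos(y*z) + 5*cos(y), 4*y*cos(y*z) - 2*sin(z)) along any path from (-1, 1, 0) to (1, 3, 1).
-2 + 2*sqrt(2)*cos(pi/4 + 1) + 12*sin(3)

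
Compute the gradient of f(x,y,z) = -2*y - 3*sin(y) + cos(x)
(-sin(x), -3*cos(y) - 2, 0)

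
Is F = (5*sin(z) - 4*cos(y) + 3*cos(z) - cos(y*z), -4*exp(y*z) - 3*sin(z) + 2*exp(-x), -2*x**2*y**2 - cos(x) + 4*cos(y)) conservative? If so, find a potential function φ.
No, ∇×F = (-4*x**2*y + 4*y*exp(y*z) - 4*sin(y) + 3*cos(z), 4*x*y**2 + y*sin(y*z) - sin(x) - 3*sin(z) + 5*cos(z), -z*sin(y*z) - 4*sin(y) - 2*exp(-x)) ≠ 0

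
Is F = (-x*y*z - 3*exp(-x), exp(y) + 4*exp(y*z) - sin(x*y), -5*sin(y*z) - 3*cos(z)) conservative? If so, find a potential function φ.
No, ∇×F = (-4*y*exp(y*z) - 5*z*cos(y*z), -x*y, x*z - y*cos(x*y)) ≠ 0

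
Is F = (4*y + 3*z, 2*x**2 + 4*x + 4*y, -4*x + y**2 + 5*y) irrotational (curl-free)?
No, ∇×F = (2*y + 5, 7, 4*x)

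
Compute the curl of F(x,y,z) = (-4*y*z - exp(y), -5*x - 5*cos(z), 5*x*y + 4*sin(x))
(5*x - 5*sin(z), -9*y - 4*cos(x), 4*z + exp(y) - 5)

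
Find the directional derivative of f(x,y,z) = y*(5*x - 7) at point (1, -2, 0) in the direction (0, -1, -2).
2*sqrt(5)/5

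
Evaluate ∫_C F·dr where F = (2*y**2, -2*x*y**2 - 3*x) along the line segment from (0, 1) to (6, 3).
-34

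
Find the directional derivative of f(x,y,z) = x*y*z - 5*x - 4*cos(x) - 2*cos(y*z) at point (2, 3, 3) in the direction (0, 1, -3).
-6*sqrt(10)*(sin(9) + 1)/5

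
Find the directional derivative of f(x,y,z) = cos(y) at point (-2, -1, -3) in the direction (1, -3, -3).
-3*sqrt(19)*sin(1)/19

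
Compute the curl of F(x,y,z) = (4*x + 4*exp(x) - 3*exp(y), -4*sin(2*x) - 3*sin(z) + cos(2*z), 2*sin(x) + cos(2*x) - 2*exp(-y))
(((4*sin(z) + 3)*exp(y)*cos(z) + 2)*exp(-y), 2*sin(2*x) - 2*cos(x), 3*exp(y) - 8*cos(2*x))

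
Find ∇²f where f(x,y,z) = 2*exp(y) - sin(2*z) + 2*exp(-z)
2*exp(y) + 4*sin(2*z) + 2*exp(-z)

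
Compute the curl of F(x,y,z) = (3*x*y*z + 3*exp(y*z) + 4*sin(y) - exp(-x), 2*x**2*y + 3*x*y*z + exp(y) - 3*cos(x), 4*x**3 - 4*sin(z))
(-3*x*y, -12*x**2 + 3*x*y + 3*y*exp(y*z), 4*x*y - 3*x*z + 3*y*z - 3*z*exp(y*z) + 3*sin(x) - 4*cos(y))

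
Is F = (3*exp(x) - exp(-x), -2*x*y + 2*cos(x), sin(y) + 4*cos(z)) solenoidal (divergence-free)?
No, ∇·F = -2*x + 3*exp(x) - 4*sin(z) + exp(-x)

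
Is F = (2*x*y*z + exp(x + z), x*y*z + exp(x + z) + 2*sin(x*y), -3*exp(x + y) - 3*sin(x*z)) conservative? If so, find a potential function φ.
No, ∇×F = (-x*y - 3*exp(x + y) - exp(x + z), 2*x*y + 3*z*cos(x*z) + 3*exp(x + y) + exp(x + z), -2*x*z + y*z + 2*y*cos(x*y) + exp(x + z)) ≠ 0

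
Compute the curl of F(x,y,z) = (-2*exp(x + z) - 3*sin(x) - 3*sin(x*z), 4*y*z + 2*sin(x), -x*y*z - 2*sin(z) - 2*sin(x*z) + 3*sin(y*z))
(-x*z - 4*y + 3*z*cos(y*z), -3*x*cos(x*z) + y*z + 2*z*cos(x*z) - 2*exp(x + z), 2*cos(x))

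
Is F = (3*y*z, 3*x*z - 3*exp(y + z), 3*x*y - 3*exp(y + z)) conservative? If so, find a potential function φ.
Yes, F is conservative. φ = 3*x*y*z - 3*exp(y + z)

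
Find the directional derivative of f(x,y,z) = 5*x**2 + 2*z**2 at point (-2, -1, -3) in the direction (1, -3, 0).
-2*sqrt(10)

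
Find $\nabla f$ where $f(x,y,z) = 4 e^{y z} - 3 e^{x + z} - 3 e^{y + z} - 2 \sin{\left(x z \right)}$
(-2*z*cos(x*z) - 3*exp(x + z), 4*z*exp(y*z) - 3*exp(y + z), -2*x*cos(x*z) + 4*y*exp(y*z) - 3*exp(x + z) - 3*exp(y + z))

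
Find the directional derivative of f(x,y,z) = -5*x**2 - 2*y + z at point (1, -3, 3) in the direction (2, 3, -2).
-28*sqrt(17)/17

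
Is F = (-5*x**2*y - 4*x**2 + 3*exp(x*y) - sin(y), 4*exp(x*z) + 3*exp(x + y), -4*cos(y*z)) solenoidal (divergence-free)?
No, ∇·F = -10*x*y - 8*x + 3*y*exp(x*y) + 4*y*sin(y*z) + 3*exp(x + y)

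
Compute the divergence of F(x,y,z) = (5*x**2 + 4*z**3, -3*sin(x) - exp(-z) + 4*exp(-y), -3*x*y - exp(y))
10*x - 4*exp(-y)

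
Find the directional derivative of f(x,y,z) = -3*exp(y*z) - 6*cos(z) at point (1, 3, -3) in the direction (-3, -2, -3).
9*sqrt(22)*(1 + 2*exp(9)*sin(3))*exp(-9)/22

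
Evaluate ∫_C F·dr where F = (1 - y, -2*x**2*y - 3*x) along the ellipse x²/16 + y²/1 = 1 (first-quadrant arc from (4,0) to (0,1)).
-12 - 2*pi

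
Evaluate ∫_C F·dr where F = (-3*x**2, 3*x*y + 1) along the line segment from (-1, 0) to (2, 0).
-9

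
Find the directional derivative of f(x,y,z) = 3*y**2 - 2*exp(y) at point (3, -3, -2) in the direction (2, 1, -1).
sqrt(6)*(-9*exp(3) - 1)*exp(-3)/3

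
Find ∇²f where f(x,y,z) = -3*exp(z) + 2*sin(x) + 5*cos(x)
-3*exp(z) - 2*sin(x) - 5*cos(x)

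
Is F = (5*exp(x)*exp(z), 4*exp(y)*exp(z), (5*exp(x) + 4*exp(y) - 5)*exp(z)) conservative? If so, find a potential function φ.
Yes, F is conservative. φ = (5*exp(x) + 4*exp(y) - 5)*exp(z)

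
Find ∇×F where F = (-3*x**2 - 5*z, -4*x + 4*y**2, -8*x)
(0, 3, -4)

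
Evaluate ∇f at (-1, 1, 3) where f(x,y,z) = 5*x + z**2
(5, 0, 6)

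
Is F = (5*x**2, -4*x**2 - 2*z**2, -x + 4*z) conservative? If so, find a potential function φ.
No, ∇×F = (4*z, 1, -8*x) ≠ 0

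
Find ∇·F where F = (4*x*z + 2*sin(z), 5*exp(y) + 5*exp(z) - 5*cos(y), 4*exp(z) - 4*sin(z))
4*z + 5*exp(y) + 4*exp(z) + 5*sin(y) - 4*cos(z)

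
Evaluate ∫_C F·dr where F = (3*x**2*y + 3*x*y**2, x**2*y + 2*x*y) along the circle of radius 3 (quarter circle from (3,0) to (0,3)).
-243*pi/16 - 45/2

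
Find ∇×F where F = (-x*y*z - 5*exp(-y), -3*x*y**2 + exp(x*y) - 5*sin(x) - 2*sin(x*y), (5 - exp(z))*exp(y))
((5 - exp(z))*exp(y), -x*y, x*z - 3*y**2 + y*exp(x*y) - 2*y*cos(x*y) - 5*cos(x) - 5*exp(-y))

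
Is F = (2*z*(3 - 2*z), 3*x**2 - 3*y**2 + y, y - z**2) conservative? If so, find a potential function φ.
No, ∇×F = (1, 6 - 8*z, 6*x) ≠ 0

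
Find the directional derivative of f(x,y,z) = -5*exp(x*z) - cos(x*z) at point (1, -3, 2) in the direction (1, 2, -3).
sqrt(14)*(-sin(2) + 5*exp(2))/14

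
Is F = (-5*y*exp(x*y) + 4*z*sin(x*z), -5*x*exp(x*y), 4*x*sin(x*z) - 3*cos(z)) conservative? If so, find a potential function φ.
Yes, F is conservative. φ = -5*exp(x*y) - 3*sin(z) - 4*cos(x*z)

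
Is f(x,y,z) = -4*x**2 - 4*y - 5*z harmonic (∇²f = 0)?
No, ∇²f = -8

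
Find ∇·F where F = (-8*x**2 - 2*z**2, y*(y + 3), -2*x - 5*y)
-16*x + 2*y + 3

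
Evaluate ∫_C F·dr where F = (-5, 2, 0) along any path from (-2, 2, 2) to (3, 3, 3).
-23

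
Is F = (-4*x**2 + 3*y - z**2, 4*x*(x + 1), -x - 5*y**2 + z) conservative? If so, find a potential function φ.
No, ∇×F = (-10*y, 1 - 2*z, 8*x + 1) ≠ 0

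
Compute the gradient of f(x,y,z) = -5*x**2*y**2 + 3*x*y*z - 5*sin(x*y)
(y*(-10*x*y + 3*z - 5*cos(x*y)), x*(-10*x*y + 3*z - 5*cos(x*y)), 3*x*y)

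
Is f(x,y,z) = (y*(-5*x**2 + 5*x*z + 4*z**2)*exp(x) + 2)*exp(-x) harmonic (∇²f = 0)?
No, ∇²f = -2*y + 2*exp(-x)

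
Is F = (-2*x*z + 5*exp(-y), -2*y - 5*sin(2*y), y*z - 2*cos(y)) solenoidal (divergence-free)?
No, ∇·F = y - 2*z - 10*cos(2*y) - 2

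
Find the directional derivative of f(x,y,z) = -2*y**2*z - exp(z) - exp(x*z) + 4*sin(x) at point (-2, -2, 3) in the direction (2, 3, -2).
2*sqrt(17)*(4*exp(6)*cos(2) - 5 + exp(9) + 44*exp(6))*exp(-6)/17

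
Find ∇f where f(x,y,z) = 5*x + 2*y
(5, 2, 0)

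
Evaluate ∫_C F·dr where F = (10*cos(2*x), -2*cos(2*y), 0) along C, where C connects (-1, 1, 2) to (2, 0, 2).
5*sin(4) + 6*sin(2)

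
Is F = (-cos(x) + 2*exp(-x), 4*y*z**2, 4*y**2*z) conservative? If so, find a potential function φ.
Yes, F is conservative. φ = 2*y**2*z**2 - sin(x) - 2*exp(-x)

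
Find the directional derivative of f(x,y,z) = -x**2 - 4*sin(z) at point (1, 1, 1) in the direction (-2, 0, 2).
sqrt(2)*(1 - 2*cos(1))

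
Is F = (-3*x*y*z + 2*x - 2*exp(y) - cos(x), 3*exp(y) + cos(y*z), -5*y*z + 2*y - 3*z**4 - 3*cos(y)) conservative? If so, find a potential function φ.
No, ∇×F = (y*sin(y*z) - 5*z + 3*sin(y) + 2, -3*x*y, 3*x*z + 2*exp(y)) ≠ 0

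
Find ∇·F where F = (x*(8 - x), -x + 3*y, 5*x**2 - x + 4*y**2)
11 - 2*x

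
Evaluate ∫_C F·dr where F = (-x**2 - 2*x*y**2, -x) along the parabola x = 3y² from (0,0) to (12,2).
-968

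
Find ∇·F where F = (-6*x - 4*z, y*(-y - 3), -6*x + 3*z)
-2*y - 6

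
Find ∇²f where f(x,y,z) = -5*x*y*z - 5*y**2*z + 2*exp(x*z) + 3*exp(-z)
2*x**2*exp(x*z) + 2*z**2*exp(x*z) - 10*z + 3*exp(-z)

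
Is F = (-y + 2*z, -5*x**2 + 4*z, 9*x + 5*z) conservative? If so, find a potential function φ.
No, ∇×F = (-4, -7, 1 - 10*x) ≠ 0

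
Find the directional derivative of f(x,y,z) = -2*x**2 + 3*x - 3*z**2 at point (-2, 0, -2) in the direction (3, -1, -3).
-3*sqrt(19)/19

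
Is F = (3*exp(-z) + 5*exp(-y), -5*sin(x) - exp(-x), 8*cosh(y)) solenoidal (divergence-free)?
Yes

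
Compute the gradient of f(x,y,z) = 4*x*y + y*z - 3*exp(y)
(4*y, 4*x + z - 3*exp(y), y)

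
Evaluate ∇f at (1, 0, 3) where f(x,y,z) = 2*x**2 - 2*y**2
(4, 0, 0)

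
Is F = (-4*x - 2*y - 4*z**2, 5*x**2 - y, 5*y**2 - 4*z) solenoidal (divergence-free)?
No, ∇·F = -9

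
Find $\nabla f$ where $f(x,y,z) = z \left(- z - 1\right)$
(0, 0, -2*z - 1)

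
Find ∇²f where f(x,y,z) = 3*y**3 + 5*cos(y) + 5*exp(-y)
18*y - 5*cos(y) + 5*exp(-y)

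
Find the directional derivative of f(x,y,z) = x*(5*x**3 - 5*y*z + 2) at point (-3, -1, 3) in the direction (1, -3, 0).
-329*sqrt(10)/5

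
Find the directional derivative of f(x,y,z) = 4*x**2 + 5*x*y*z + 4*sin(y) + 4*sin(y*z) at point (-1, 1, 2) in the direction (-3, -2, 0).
2*sqrt(13)*(-4*cos(1) - 8*cos(2) + 7)/13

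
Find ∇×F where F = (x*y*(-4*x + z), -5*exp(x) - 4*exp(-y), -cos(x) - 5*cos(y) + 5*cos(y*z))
(-5*z*sin(y*z) + 5*sin(y), x*y - sin(x), x*(4*x - z) - 5*exp(x))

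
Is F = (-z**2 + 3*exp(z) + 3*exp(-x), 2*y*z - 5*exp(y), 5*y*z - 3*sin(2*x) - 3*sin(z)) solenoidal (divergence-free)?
No, ∇·F = 5*y + 2*z - 5*exp(y) - 3*cos(z) - 3*exp(-x)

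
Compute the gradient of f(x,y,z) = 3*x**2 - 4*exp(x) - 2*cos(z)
(6*x - 4*exp(x), 0, 2*sin(z))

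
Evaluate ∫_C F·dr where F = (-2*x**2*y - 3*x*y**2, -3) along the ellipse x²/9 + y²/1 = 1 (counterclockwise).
27*pi/2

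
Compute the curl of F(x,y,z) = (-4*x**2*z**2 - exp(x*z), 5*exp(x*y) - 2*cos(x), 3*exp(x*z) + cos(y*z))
(-z*sin(y*z), -8*x**2*z - x*exp(x*z) - 3*z*exp(x*z), 5*y*exp(x*y) + 2*sin(x))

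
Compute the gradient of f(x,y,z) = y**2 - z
(0, 2*y, -1)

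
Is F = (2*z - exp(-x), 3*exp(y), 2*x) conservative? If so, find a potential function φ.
Yes, F is conservative. φ = 2*x*z + 3*exp(y) + exp(-x)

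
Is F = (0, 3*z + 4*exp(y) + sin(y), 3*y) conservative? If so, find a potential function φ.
Yes, F is conservative. φ = 3*y*z + 4*exp(y) - cos(y)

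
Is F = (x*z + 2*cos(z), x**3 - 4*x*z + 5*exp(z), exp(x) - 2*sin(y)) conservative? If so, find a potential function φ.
No, ∇×F = (4*x - 5*exp(z) - 2*cos(y), x - exp(x) - 2*sin(z), 3*x**2 - 4*z) ≠ 0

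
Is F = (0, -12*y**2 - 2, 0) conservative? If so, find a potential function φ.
Yes, F is conservative. φ = -4*y**3 - 2*y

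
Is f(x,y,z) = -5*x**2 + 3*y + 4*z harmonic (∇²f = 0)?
No, ∇²f = -10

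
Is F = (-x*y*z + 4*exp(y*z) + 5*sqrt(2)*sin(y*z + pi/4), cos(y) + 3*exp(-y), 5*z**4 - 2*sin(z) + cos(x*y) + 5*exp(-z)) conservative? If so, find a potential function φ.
No, ∇×F = (-x*sin(x*y), y*(-x + 4*exp(y*z) + sin(x*y) + 5*sqrt(2)*cos(y*z + pi/4)), z*(x - 4*exp(y*z) - 5*sqrt(2)*cos(y*z + pi/4))) ≠ 0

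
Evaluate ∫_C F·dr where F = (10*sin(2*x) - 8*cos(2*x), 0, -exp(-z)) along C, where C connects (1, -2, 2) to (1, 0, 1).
-(1 - E)*exp(-2)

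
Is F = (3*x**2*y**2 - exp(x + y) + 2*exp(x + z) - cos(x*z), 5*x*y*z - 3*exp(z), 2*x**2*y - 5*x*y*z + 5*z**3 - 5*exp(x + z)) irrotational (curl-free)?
No, ∇×F = (2*x**2 - 5*x*y - 5*x*z + 3*exp(z), -4*x*y + x*sin(x*z) + 5*y*z + 7*exp(x + z), -6*x**2*y + 5*y*z + exp(x + y))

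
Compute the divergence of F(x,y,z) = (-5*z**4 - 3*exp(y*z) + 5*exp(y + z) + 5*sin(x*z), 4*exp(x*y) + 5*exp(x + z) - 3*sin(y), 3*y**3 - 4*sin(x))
4*x*exp(x*y) + 5*z*cos(x*z) - 3*cos(y)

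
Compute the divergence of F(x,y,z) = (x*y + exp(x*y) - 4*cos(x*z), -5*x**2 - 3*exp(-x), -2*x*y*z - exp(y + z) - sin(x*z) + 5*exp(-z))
-2*x*y - x*cos(x*z) + y*exp(x*y) + y + 4*z*sin(x*z) - exp(y + z) - 5*exp(-z)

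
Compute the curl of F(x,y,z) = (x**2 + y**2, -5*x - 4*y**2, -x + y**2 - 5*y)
(2*y - 5, 1, -2*y - 5)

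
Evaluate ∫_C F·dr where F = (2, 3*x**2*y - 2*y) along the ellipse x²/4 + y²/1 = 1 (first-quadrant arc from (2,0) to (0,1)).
-2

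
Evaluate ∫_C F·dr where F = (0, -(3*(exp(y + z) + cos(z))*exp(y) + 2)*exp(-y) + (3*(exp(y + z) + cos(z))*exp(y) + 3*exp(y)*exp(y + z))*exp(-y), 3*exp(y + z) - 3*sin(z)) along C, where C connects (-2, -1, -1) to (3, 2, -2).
-2*E - 3*cos(1) + 3*cos(2) - exp(-2) + 3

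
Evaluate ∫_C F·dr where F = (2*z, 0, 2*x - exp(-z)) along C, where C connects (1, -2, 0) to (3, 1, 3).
exp(-3) + 17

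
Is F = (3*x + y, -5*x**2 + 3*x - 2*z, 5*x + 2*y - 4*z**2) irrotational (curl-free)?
No, ∇×F = (4, -5, 2 - 10*x)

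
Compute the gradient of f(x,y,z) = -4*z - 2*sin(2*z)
(0, 0, -8*cos(z)**2)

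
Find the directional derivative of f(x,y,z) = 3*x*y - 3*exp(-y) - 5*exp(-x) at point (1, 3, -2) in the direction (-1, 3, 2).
sqrt(14)*(9 - 5*exp(2))*exp(-3)/14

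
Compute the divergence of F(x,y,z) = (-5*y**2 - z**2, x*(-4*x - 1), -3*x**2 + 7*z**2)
14*z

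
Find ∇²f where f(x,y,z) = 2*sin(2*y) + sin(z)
-8*sin(2*y) - sin(z)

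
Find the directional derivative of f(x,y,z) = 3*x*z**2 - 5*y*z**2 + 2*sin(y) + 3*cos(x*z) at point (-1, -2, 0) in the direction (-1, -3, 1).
-6*sqrt(11)*cos(2)/11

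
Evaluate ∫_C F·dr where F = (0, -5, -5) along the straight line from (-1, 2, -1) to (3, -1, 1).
5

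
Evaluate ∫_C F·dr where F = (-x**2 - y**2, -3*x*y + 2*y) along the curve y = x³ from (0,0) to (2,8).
-2552/21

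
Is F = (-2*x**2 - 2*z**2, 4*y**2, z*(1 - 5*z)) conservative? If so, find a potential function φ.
No, ∇×F = (0, -4*z, 0) ≠ 0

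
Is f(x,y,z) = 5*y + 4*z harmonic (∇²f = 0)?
Yes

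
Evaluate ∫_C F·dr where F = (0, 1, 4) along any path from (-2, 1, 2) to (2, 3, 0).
-6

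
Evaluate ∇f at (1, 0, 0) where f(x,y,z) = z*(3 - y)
(0, 0, 3)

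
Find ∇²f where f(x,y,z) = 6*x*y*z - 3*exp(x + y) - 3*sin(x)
-6*exp(x + y) + 3*sin(x)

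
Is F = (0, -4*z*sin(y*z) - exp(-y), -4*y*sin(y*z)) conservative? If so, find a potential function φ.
Yes, F is conservative. φ = 4*cos(y*z) + exp(-y)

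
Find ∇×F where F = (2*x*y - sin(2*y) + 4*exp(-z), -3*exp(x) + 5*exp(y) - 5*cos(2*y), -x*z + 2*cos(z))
(0, z - 4*exp(-z), -2*x - 3*exp(x) + 2*cos(2*y))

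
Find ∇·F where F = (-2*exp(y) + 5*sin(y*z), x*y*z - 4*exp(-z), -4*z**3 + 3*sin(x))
z*(x - 12*z)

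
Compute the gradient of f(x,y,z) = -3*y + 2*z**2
(0, -3, 4*z)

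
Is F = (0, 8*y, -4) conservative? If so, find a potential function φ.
Yes, F is conservative. φ = 4*y**2 - 4*z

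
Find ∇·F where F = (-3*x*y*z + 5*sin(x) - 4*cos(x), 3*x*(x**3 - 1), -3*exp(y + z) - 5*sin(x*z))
-5*x*cos(x*z) - 3*y*z - 3*exp(y + z) + 4*sin(x) + 5*cos(x)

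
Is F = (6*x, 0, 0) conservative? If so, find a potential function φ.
Yes, F is conservative. φ = 3*x**2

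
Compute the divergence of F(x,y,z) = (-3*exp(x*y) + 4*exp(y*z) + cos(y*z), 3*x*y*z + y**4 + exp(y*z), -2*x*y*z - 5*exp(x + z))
-2*x*y + 3*x*z + 4*y**3 - 3*y*exp(x*y) + z*exp(y*z) - 5*exp(x + z)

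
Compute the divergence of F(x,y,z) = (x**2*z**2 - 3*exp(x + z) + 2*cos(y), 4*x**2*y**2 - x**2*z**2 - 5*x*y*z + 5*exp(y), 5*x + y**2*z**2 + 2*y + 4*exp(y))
8*x**2*y + 2*x*z**2 - 5*x*z + 2*y**2*z + 5*exp(y) - 3*exp(x + z)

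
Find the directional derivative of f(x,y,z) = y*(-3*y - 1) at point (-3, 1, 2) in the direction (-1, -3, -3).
21*sqrt(19)/19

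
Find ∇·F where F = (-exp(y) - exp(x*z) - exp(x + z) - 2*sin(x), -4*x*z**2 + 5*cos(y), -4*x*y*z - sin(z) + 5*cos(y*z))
-4*x*y - 5*y*sin(y*z) - z*exp(x*z) - exp(x + z) - 5*sin(y) - 2*cos(x) - cos(z)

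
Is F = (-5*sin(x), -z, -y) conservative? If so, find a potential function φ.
Yes, F is conservative. φ = -y*z + 5*cos(x)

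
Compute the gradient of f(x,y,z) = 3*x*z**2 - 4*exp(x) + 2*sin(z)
(3*z**2 - 4*exp(x), 0, 6*x*z + 2*cos(z))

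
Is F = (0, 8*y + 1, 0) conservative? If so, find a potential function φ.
Yes, F is conservative. φ = y*(4*y + 1)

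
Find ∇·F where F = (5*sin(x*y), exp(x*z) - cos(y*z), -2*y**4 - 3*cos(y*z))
3*y*sin(y*z) + 5*y*cos(x*y) + z*sin(y*z)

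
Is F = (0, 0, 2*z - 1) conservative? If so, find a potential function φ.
Yes, F is conservative. φ = z*(z - 1)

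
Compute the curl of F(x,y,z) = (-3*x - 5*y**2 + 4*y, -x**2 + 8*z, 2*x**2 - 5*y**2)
(-10*y - 8, -4*x, -2*x + 10*y - 4)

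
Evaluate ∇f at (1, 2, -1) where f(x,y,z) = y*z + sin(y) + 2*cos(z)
(0, -1 + cos(2), 2*sin(1) + 2)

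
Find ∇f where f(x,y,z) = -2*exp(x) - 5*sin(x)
(-2*exp(x) - 5*cos(x), 0, 0)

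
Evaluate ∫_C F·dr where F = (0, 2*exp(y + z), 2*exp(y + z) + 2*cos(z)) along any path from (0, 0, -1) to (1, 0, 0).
-2*exp(-1) + 2*sin(1) + 2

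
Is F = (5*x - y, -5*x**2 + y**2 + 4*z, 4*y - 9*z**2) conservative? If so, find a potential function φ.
No, ∇×F = (0, 0, 1 - 10*x) ≠ 0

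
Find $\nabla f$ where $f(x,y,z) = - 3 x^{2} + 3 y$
(-6*x, 3, 0)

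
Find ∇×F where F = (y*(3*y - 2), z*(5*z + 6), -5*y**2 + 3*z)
(-10*y - 10*z - 6, 0, 2 - 6*y)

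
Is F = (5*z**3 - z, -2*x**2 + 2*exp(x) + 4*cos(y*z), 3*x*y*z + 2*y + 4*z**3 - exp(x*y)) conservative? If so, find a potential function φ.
No, ∇×F = (3*x*z - x*exp(x*y) + 4*y*sin(y*z) + 2, -3*y*z + y*exp(x*y) + 15*z**2 - 1, -4*x + 2*exp(x)) ≠ 0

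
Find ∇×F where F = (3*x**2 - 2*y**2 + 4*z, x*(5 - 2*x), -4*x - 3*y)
(-3, 8, -4*x + 4*y + 5)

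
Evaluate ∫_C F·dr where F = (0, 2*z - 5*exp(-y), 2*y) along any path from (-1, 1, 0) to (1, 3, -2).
-12 - 5*exp(-1) + 5*exp(-3)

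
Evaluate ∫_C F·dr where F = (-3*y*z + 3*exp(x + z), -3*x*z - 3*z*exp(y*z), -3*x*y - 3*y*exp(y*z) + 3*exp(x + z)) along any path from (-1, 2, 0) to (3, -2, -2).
-3*exp(4) - 33 - 3*exp(-1) + 3*E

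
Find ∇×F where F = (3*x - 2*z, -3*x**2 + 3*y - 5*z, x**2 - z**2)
(5, -2*x - 2, -6*x)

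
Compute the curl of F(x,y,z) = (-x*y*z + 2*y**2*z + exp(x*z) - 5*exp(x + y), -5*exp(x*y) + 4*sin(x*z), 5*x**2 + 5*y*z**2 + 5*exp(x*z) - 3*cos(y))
(-4*x*cos(x*z) + 5*z**2 + 3*sin(y), -x*y + x*exp(x*z) - 10*x + 2*y**2 - 5*z*exp(x*z), x*z - 4*y*z - 5*y*exp(x*y) + 4*z*cos(x*z) + 5*exp(x + y))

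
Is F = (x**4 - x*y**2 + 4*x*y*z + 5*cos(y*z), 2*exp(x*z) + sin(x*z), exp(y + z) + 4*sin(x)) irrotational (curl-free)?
No, ∇×F = (-2*x*exp(x*z) - x*cos(x*z) + exp(y + z), 4*x*y - 5*y*sin(y*z) - 4*cos(x), 2*x*y - 4*x*z + 2*z*exp(x*z) + 5*z*sin(y*z) + z*cos(x*z))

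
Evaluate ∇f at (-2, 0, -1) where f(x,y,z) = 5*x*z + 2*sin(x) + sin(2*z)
(-5 + 2*cos(2), 0, -10 + 2*cos(2))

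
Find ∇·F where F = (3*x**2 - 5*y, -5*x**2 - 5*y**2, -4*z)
6*x - 10*y - 4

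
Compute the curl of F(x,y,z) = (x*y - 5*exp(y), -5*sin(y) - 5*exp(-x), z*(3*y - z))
(3*z, 0, -x + 5*exp(y) + 5*exp(-x))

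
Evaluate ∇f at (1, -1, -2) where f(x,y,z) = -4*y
(0, -4, 0)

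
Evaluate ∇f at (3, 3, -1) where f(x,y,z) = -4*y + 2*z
(0, -4, 2)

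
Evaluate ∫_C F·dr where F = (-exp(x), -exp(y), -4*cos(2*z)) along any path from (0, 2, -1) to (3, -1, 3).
-exp(3) - 2*sin(2) - exp(-1) - 2*sin(6) + 1 + exp(2)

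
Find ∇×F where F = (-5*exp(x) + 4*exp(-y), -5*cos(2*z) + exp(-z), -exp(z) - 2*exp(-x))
(-10*sin(2*z) + exp(-z), -2*exp(-x), 4*exp(-y))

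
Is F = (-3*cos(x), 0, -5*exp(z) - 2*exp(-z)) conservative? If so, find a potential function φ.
Yes, F is conservative. φ = -5*exp(z) - 3*sin(x) + 2*exp(-z)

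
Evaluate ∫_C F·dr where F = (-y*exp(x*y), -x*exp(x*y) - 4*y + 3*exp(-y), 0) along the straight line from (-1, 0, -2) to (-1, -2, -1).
-4*exp(2) - 4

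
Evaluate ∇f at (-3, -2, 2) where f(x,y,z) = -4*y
(0, -4, 0)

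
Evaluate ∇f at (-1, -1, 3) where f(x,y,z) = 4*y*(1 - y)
(0, 12, 0)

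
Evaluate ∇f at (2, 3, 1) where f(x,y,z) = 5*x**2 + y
(20, 1, 0)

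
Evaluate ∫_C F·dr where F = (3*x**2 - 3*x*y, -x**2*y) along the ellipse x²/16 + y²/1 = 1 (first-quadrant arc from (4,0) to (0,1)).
-52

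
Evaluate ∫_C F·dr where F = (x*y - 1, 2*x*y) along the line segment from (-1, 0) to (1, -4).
2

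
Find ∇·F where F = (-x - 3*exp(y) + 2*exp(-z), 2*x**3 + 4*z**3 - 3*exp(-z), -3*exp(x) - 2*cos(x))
-1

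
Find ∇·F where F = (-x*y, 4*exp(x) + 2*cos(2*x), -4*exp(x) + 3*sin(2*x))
-y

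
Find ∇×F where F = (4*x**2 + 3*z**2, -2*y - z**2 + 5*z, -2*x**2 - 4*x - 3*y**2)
(-6*y + 2*z - 5, 4*x + 6*z + 4, 0)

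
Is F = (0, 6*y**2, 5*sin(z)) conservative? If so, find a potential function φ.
Yes, F is conservative. φ = 2*y**3 - 5*cos(z)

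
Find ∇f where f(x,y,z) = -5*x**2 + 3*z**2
(-10*x, 0, 6*z)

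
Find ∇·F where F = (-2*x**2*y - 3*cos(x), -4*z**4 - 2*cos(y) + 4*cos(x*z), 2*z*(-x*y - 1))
-6*x*y + 3*sin(x) + 2*sin(y) - 2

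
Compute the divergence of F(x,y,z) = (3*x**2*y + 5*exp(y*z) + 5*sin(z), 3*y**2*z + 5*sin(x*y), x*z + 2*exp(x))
6*x*y + 5*x*cos(x*y) + x + 6*y*z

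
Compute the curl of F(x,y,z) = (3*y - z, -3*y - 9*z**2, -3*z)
(18*z, -1, -3)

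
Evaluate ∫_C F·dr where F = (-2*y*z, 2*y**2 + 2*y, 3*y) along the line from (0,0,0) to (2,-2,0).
-4/3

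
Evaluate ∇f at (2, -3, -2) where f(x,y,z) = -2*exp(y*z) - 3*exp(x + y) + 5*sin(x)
(5*cos(2) - 3*exp(-1), (-3 + 4*exp(7))*exp(-1), 6*exp(6))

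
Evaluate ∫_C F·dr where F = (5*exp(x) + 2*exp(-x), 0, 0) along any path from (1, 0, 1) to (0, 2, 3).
-5*E + 2*exp(-1) + 3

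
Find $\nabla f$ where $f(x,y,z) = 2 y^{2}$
(0, 4*y, 0)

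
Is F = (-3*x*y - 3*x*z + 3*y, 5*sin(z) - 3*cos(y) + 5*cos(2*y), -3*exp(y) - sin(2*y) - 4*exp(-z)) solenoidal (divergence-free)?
No, ∇·F = -3*y - 3*z + 3*sin(y) - 10*sin(2*y) + 4*exp(-z)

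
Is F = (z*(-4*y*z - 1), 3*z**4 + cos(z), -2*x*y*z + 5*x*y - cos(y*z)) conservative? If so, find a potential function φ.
No, ∇×F = (-2*x*z + 5*x - 12*z**3 + z*sin(y*z) + sin(z), -6*y*z - 5*y - 1, 4*z**2) ≠ 0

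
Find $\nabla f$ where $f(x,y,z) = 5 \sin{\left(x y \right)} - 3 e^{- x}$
(5*y*cos(x*y) + 3*exp(-x), 5*x*cos(x*y), 0)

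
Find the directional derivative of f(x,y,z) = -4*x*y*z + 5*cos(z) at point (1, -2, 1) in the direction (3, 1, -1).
sqrt(11)*(5*sin(1) + 12)/11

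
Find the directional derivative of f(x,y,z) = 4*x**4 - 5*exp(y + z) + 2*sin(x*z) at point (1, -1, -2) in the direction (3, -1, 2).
sqrt(14)*(-5 - 8*exp(3)*cos(2) + 48*exp(3))*exp(-3)/14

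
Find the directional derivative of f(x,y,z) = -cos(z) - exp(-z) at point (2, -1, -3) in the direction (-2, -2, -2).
sqrt(3)*(-exp(3) + sin(3))/3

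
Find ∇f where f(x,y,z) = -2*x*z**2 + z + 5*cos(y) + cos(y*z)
(-2*z**2, -z*sin(y*z) - 5*sin(y), -4*x*z - y*sin(y*z) + 1)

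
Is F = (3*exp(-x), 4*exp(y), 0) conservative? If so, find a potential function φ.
Yes, F is conservative. φ = 4*exp(y) - 3*exp(-x)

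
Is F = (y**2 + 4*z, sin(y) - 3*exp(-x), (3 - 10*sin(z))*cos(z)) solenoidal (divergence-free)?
No, ∇·F = -3*sin(z) + cos(y) - 10*cos(2*z)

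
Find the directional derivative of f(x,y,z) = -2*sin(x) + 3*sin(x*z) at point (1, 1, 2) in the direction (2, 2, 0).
sqrt(2)*(3*cos(2) - cos(1))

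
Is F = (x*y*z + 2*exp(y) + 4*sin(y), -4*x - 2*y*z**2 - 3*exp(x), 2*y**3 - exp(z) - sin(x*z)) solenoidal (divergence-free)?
No, ∇·F = -x*cos(x*z) + y*z - 2*z**2 - exp(z)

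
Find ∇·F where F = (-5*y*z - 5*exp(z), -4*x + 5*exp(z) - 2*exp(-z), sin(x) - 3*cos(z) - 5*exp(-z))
3*sin(z) + 5*exp(-z)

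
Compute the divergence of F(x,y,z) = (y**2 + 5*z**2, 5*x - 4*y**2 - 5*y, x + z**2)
-8*y + 2*z - 5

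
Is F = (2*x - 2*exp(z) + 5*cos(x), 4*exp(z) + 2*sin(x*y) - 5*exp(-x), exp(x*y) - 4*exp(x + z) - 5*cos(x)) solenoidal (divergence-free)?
No, ∇·F = 2*x*cos(x*y) - 4*exp(x + z) - 5*sin(x) + 2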